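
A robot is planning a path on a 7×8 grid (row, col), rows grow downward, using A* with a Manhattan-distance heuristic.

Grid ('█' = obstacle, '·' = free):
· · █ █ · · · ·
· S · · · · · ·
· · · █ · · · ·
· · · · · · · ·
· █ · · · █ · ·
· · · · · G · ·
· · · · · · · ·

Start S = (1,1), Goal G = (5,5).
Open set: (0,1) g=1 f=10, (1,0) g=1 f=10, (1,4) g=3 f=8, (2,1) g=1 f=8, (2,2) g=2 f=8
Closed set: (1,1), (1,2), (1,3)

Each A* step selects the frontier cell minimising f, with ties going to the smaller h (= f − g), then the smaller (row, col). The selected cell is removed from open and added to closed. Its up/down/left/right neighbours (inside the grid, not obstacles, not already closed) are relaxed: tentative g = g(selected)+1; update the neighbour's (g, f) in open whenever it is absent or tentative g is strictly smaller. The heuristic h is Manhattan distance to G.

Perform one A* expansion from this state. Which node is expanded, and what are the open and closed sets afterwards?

step 1: expand (1,4) (f=8, h=5) → closed; open now [(0,1) g=1 f=10, (0,4) g=4 f=10, (1,0) g=1 f=10, (1,5) g=4 f=8, (2,1) g=1 f=8, (2,2) g=2 f=8, (2,4) g=4 f=8]

expanded=(1,4); open=[(0,1) g=1 f=10, (0,4) g=4 f=10, (1,0) g=1 f=10, (1,5) g=4 f=8, (2,1) g=1 f=8, (2,2) g=2 f=8, (2,4) g=4 f=8]; closed=[(1,1), (1,2), (1,3), (1,4)]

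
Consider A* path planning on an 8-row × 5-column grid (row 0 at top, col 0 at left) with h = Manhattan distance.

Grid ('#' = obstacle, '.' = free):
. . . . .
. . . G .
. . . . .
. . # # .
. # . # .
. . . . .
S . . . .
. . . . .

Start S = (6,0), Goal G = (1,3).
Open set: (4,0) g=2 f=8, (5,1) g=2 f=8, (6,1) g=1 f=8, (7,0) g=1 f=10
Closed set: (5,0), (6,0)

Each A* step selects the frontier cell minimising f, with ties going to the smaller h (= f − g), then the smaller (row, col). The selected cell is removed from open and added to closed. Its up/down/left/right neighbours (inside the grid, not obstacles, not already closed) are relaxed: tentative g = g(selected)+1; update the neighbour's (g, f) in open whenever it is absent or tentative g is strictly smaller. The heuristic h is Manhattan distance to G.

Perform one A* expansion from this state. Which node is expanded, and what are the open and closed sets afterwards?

expanded=(4,0); open=[(3,0) g=3 f=8, (5,1) g=2 f=8, (6,1) g=1 f=8, (7,0) g=1 f=10]; closed=[(4,0), (5,0), (6,0)]

step 1: expand (4,0) (f=8, h=6) → closed; open now [(3,0) g=3 f=8, (5,1) g=2 f=8, (6,1) g=1 f=8, (7,0) g=1 f=10]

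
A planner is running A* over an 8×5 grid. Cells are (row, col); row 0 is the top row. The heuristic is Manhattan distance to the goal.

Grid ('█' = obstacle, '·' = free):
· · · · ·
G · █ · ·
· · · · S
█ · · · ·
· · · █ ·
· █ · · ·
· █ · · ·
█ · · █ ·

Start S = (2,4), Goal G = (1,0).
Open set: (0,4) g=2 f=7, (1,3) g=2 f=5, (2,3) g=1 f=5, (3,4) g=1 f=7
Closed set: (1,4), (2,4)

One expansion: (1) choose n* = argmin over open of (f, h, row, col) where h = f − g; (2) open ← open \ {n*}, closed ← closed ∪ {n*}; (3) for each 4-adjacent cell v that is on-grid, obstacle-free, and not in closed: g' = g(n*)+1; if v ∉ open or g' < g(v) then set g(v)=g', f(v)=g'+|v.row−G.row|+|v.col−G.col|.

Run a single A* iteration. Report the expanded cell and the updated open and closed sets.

step 1: expand (1,3) (f=5, h=3) → closed; open now [(0,3) g=3 f=7, (0,4) g=2 f=7, (2,3) g=1 f=5, (3,4) g=1 f=7]

expanded=(1,3); open=[(0,3) g=3 f=7, (0,4) g=2 f=7, (2,3) g=1 f=5, (3,4) g=1 f=7]; closed=[(1,3), (1,4), (2,4)]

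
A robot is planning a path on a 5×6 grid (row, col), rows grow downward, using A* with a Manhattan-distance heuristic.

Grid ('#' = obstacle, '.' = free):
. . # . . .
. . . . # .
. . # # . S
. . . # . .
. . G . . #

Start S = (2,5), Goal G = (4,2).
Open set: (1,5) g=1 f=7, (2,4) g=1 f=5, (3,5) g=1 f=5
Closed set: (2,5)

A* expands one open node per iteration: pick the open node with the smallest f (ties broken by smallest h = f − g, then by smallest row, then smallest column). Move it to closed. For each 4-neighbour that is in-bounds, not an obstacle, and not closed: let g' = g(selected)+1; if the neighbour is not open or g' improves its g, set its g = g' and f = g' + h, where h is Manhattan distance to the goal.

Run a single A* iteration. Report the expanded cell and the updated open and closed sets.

expanded=(2,4); open=[(1,5) g=1 f=7, (3,4) g=2 f=5, (3,5) g=1 f=5]; closed=[(2,4), (2,5)]

step 1: expand (2,4) (f=5, h=4) → closed; open now [(1,5) g=1 f=7, (3,4) g=2 f=5, (3,5) g=1 f=5]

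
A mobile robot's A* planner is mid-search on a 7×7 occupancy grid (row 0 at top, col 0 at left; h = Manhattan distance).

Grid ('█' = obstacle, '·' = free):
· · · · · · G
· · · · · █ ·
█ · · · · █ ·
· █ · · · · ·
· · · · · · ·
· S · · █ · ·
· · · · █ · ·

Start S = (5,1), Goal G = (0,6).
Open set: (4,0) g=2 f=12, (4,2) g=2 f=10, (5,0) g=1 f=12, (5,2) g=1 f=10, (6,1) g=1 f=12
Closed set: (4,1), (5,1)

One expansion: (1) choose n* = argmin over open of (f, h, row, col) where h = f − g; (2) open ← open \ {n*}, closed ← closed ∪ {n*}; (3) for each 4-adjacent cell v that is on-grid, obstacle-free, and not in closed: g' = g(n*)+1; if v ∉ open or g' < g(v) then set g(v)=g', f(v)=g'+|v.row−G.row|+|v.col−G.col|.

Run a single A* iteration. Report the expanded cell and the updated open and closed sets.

step 1: expand (4,2) (f=10, h=8) → closed; open now [(3,2) g=3 f=10, (4,0) g=2 f=12, (4,3) g=3 f=10, (5,0) g=1 f=12, (5,2) g=1 f=10, (6,1) g=1 f=12]

expanded=(4,2); open=[(3,2) g=3 f=10, (4,0) g=2 f=12, (4,3) g=3 f=10, (5,0) g=1 f=12, (5,2) g=1 f=10, (6,1) g=1 f=12]; closed=[(4,1), (4,2), (5,1)]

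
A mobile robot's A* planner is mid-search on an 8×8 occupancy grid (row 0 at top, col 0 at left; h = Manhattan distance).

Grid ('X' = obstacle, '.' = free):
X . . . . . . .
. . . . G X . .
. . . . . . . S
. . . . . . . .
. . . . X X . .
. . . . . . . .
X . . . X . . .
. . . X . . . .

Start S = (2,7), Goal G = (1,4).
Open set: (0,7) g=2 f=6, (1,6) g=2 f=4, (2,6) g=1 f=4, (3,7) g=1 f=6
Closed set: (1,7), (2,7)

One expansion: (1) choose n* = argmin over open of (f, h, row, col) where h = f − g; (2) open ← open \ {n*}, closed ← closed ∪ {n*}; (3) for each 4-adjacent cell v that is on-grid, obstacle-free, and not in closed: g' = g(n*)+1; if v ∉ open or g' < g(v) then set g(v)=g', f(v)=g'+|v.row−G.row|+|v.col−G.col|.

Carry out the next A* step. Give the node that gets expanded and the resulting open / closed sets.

step 1: expand (1,6) (f=4, h=2) → closed; open now [(0,6) g=3 f=6, (0,7) g=2 f=6, (2,6) g=1 f=4, (3,7) g=1 f=6]

expanded=(1,6); open=[(0,6) g=3 f=6, (0,7) g=2 f=6, (2,6) g=1 f=4, (3,7) g=1 f=6]; closed=[(1,6), (1,7), (2,7)]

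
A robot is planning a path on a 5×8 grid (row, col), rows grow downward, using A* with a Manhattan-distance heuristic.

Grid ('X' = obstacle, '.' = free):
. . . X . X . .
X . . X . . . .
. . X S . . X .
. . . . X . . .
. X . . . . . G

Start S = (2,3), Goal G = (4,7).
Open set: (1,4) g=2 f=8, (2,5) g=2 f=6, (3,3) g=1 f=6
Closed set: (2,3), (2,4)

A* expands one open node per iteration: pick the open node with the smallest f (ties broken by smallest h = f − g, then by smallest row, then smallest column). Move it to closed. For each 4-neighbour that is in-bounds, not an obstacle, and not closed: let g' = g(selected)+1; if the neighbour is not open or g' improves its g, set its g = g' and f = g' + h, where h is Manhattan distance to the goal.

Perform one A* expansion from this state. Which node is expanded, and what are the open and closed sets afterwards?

expanded=(2,5); open=[(1,4) g=2 f=8, (1,5) g=3 f=8, (3,3) g=1 f=6, (3,5) g=3 f=6]; closed=[(2,3), (2,4), (2,5)]

step 1: expand (2,5) (f=6, h=4) → closed; open now [(1,4) g=2 f=8, (1,5) g=3 f=8, (3,3) g=1 f=6, (3,5) g=3 f=6]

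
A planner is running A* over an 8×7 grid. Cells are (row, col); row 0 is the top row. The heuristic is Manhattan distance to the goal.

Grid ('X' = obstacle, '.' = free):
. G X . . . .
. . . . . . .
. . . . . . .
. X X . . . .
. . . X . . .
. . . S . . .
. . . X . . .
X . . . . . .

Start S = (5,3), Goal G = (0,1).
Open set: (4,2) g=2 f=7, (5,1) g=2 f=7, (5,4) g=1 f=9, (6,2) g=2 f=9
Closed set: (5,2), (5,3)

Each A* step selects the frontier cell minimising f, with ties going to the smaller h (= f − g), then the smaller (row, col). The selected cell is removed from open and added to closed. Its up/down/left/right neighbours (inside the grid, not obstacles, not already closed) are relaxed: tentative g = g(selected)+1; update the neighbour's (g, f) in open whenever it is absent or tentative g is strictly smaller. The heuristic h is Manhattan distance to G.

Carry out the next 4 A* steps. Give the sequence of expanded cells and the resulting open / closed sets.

step 1: expand (4,2) (f=7, h=5) → closed; open now [(4,1) g=3 f=7, (5,1) g=2 f=7, (5,4) g=1 f=9, (6,2) g=2 f=9]
step 2: expand (4,1) (f=7, h=4) → closed; open now [(4,0) g=4 f=9, (5,1) g=2 f=7, (5,4) g=1 f=9, (6,2) g=2 f=9]
step 3: expand (5,1) (f=7, h=5) → closed; open now [(4,0) g=4 f=9, (5,0) g=3 f=9, (5,4) g=1 f=9, (6,1) g=3 f=9, (6,2) g=2 f=9]
step 4: expand (4,0) (f=9, h=5) → closed; open now [(3,0) g=5 f=9, (5,0) g=3 f=9, (5,4) g=1 f=9, (6,1) g=3 f=9, (6,2) g=2 f=9]

order=[(4,2) → (4,1) → (5,1) → (4,0)]; open=[(3,0) g=5 f=9, (5,0) g=3 f=9, (5,4) g=1 f=9, (6,1) g=3 f=9, (6,2) g=2 f=9]; closed=[(4,0), (4,1), (4,2), (5,1), (5,2), (5,3)]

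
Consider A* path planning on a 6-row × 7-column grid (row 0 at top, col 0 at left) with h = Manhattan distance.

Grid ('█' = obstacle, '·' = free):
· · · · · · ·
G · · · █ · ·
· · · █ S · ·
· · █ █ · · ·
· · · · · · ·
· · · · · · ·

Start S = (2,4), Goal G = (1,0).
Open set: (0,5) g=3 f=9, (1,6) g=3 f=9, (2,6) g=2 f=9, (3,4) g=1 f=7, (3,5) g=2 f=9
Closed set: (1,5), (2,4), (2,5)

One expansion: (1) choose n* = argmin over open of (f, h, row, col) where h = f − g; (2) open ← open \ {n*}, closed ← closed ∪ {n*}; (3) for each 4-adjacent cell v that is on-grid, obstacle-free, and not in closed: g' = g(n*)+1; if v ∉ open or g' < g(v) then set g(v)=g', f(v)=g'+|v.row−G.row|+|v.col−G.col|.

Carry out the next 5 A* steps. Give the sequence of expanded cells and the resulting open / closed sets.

order=[(3,4) → (0,5) → (0,4) → (0,3) → (0,2)]; open=[(0,1) g=7 f=9, (0,6) g=4 f=11, (1,2) g=7 f=9, (1,3) g=6 f=9, (1,6) g=3 f=9, (2,6) g=2 f=9, (3,5) g=2 f=9, (4,4) g=2 f=9]; closed=[(0,2), (0,3), (0,4), (0,5), (1,5), (2,4), (2,5), (3,4)]

step 1: expand (3,4) (f=7, h=6) → closed; open now [(0,5) g=3 f=9, (1,6) g=3 f=9, (2,6) g=2 f=9, (3,5) g=2 f=9, (4,4) g=2 f=9]
step 2: expand (0,5) (f=9, h=6) → closed; open now [(0,4) g=4 f=9, (0,6) g=4 f=11, (1,6) g=3 f=9, (2,6) g=2 f=9, (3,5) g=2 f=9, (4,4) g=2 f=9]
step 3: expand (0,4) (f=9, h=5) → closed; open now [(0,3) g=5 f=9, (0,6) g=4 f=11, (1,6) g=3 f=9, (2,6) g=2 f=9, (3,5) g=2 f=9, (4,4) g=2 f=9]
step 4: expand (0,3) (f=9, h=4) → closed; open now [(0,2) g=6 f=9, (0,6) g=4 f=11, (1,3) g=6 f=9, (1,6) g=3 f=9, (2,6) g=2 f=9, (3,5) g=2 f=9, (4,4) g=2 f=9]
step 5: expand (0,2) (f=9, h=3) → closed; open now [(0,1) g=7 f=9, (0,6) g=4 f=11, (1,2) g=7 f=9, (1,3) g=6 f=9, (1,6) g=3 f=9, (2,6) g=2 f=9, (3,5) g=2 f=9, (4,4) g=2 f=9]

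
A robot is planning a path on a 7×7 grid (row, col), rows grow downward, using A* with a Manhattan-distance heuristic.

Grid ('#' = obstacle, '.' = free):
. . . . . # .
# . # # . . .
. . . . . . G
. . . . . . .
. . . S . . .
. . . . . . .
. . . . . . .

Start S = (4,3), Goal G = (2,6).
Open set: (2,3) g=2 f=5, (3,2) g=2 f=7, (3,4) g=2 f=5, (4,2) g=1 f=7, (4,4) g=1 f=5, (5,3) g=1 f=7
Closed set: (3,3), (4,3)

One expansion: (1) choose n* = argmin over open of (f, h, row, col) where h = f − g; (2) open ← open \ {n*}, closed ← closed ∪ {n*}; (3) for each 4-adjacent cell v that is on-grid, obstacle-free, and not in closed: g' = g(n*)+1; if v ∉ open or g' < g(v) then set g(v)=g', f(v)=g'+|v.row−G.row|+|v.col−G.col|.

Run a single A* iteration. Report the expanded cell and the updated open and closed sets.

step 1: expand (2,3) (f=5, h=3) → closed; open now [(2,2) g=3 f=7, (2,4) g=3 f=5, (3,2) g=2 f=7, (3,4) g=2 f=5, (4,2) g=1 f=7, (4,4) g=1 f=5, (5,3) g=1 f=7]

expanded=(2,3); open=[(2,2) g=3 f=7, (2,4) g=3 f=5, (3,2) g=2 f=7, (3,4) g=2 f=5, (4,2) g=1 f=7, (4,4) g=1 f=5, (5,3) g=1 f=7]; closed=[(2,3), (3,3), (4,3)]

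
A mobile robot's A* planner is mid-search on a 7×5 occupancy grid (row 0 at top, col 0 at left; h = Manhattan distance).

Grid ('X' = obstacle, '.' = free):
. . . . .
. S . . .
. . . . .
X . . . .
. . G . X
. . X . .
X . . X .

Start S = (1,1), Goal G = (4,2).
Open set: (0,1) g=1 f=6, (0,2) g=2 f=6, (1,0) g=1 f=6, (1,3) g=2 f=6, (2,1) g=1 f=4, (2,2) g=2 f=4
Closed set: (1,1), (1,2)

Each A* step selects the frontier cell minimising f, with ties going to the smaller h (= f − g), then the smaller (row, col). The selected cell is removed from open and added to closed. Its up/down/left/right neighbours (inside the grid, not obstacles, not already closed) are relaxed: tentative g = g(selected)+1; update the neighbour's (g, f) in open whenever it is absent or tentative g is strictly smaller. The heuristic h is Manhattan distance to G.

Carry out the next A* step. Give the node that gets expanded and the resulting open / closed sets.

expanded=(2,2); open=[(0,1) g=1 f=6, (0,2) g=2 f=6, (1,0) g=1 f=6, (1,3) g=2 f=6, (2,1) g=1 f=4, (2,3) g=3 f=6, (3,2) g=3 f=4]; closed=[(1,1), (1,2), (2,2)]

step 1: expand (2,2) (f=4, h=2) → closed; open now [(0,1) g=1 f=6, (0,2) g=2 f=6, (1,0) g=1 f=6, (1,3) g=2 f=6, (2,1) g=1 f=4, (2,3) g=3 f=6, (3,2) g=3 f=4]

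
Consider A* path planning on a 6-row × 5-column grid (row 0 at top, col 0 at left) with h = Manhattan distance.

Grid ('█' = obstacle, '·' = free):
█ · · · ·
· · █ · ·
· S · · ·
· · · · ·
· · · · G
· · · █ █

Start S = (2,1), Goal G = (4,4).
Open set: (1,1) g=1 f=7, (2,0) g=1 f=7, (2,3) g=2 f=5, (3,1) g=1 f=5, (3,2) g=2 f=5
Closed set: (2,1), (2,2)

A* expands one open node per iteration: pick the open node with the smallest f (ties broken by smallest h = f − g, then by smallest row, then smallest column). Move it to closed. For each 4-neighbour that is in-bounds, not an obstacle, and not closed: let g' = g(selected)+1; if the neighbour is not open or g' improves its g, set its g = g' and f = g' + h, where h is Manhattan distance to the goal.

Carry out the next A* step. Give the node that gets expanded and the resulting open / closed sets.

expanded=(2,3); open=[(1,1) g=1 f=7, (1,3) g=3 f=7, (2,0) g=1 f=7, (2,4) g=3 f=5, (3,1) g=1 f=5, (3,2) g=2 f=5, (3,3) g=3 f=5]; closed=[(2,1), (2,2), (2,3)]

step 1: expand (2,3) (f=5, h=3) → closed; open now [(1,1) g=1 f=7, (1,3) g=3 f=7, (2,0) g=1 f=7, (2,4) g=3 f=5, (3,1) g=1 f=5, (3,2) g=2 f=5, (3,3) g=3 f=5]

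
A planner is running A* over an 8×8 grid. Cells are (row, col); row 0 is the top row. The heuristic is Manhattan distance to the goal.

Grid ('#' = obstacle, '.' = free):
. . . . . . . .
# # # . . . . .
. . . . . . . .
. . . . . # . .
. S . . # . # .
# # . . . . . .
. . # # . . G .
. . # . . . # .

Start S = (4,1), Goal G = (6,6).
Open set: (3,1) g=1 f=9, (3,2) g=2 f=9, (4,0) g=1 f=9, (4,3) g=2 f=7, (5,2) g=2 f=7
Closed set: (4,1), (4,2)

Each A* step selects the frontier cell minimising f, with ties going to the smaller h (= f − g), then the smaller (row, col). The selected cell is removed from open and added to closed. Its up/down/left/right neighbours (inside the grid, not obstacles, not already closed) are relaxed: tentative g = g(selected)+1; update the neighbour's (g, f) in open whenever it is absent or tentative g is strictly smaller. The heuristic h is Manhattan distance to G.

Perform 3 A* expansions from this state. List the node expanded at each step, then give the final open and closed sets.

step 1: expand (4,3) (f=7, h=5) → closed; open now [(3,1) g=1 f=9, (3,2) g=2 f=9, (3,3) g=3 f=9, (4,0) g=1 f=9, (5,2) g=2 f=7, (5,3) g=3 f=7]
step 2: expand (5,3) (f=7, h=4) → closed; open now [(3,1) g=1 f=9, (3,2) g=2 f=9, (3,3) g=3 f=9, (4,0) g=1 f=9, (5,2) g=2 f=7, (5,4) g=4 f=7]
step 3: expand (5,4) (f=7, h=3) → closed; open now [(3,1) g=1 f=9, (3,2) g=2 f=9, (3,3) g=3 f=9, (4,0) g=1 f=9, (5,2) g=2 f=7, (5,5) g=5 f=7, (6,4) g=5 f=7]

order=[(4,3) → (5,3) → (5,4)]; open=[(3,1) g=1 f=9, (3,2) g=2 f=9, (3,3) g=3 f=9, (4,0) g=1 f=9, (5,2) g=2 f=7, (5,5) g=5 f=7, (6,4) g=5 f=7]; closed=[(4,1), (4,2), (4,3), (5,3), (5,4)]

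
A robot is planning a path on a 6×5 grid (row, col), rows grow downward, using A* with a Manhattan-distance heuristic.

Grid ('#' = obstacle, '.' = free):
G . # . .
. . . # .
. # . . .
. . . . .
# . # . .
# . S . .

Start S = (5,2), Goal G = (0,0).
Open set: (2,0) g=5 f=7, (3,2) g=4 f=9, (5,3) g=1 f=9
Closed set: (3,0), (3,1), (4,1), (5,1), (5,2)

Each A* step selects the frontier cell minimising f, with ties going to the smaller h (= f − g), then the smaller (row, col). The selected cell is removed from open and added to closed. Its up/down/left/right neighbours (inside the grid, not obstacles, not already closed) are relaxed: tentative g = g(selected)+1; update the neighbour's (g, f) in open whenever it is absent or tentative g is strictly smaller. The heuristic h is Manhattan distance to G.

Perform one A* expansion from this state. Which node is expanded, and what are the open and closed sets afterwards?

step 1: expand (2,0) (f=7, h=2) → closed; open now [(1,0) g=6 f=7, (3,2) g=4 f=9, (5,3) g=1 f=9]

expanded=(2,0); open=[(1,0) g=6 f=7, (3,2) g=4 f=9, (5,3) g=1 f=9]; closed=[(2,0), (3,0), (3,1), (4,1), (5,1), (5,2)]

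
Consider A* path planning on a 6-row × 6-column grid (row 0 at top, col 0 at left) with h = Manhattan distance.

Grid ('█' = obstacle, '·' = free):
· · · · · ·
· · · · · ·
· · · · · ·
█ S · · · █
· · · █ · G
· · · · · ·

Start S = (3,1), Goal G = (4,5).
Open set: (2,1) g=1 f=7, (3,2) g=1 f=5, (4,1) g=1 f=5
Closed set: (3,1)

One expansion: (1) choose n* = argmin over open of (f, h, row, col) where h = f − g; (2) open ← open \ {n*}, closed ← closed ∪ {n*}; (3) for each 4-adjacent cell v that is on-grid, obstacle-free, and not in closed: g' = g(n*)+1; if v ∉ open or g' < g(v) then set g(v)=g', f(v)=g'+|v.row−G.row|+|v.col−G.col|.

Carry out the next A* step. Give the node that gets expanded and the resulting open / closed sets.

step 1: expand (3,2) (f=5, h=4) → closed; open now [(2,1) g=1 f=7, (2,2) g=2 f=7, (3,3) g=2 f=5, (4,1) g=1 f=5, (4,2) g=2 f=5]

expanded=(3,2); open=[(2,1) g=1 f=7, (2,2) g=2 f=7, (3,3) g=2 f=5, (4,1) g=1 f=5, (4,2) g=2 f=5]; closed=[(3,1), (3,2)]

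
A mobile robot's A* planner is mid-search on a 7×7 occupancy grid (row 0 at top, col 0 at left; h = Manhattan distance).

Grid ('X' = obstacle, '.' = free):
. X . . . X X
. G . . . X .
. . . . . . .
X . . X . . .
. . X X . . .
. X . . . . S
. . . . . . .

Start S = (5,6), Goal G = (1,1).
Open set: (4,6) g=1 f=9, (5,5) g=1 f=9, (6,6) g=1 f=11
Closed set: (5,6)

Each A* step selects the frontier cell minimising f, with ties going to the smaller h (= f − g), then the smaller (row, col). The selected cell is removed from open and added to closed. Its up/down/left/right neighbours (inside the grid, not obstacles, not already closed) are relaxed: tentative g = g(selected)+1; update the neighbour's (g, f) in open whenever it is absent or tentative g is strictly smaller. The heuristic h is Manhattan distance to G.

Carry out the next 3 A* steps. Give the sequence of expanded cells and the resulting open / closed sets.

order=[(4,6) → (3,6) → (2,6)]; open=[(1,6) g=4 f=9, (2,5) g=4 f=9, (3,5) g=3 f=9, (4,5) g=2 f=9, (5,5) g=1 f=9, (6,6) g=1 f=11]; closed=[(2,6), (3,6), (4,6), (5,6)]

step 1: expand (4,6) (f=9, h=8) → closed; open now [(3,6) g=2 f=9, (4,5) g=2 f=9, (5,5) g=1 f=9, (6,6) g=1 f=11]
step 2: expand (3,6) (f=9, h=7) → closed; open now [(2,6) g=3 f=9, (3,5) g=3 f=9, (4,5) g=2 f=9, (5,5) g=1 f=9, (6,6) g=1 f=11]
step 3: expand (2,6) (f=9, h=6) → closed; open now [(1,6) g=4 f=9, (2,5) g=4 f=9, (3,5) g=3 f=9, (4,5) g=2 f=9, (5,5) g=1 f=9, (6,6) g=1 f=11]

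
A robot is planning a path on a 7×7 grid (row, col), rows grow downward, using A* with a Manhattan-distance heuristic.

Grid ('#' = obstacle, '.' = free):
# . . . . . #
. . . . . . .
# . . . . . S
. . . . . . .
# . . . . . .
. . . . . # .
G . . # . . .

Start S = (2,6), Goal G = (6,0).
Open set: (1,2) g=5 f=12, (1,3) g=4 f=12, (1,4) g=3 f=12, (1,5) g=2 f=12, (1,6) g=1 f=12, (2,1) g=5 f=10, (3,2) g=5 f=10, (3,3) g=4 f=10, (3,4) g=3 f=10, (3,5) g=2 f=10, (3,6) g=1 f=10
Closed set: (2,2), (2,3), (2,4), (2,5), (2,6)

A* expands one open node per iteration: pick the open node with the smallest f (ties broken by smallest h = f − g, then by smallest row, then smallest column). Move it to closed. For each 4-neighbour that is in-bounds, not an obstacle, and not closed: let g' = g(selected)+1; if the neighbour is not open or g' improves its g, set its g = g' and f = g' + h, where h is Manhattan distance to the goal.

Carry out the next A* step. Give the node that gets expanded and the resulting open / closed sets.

step 1: expand (2,1) (f=10, h=5) → closed; open now [(1,1) g=6 f=12, (1,2) g=5 f=12, (1,3) g=4 f=12, (1,4) g=3 f=12, (1,5) g=2 f=12, (1,6) g=1 f=12, (3,1) g=6 f=10, (3,2) g=5 f=10, (3,3) g=4 f=10, (3,4) g=3 f=10, (3,5) g=2 f=10, (3,6) g=1 f=10]

expanded=(2,1); open=[(1,1) g=6 f=12, (1,2) g=5 f=12, (1,3) g=4 f=12, (1,4) g=3 f=12, (1,5) g=2 f=12, (1,6) g=1 f=12, (3,1) g=6 f=10, (3,2) g=5 f=10, (3,3) g=4 f=10, (3,4) g=3 f=10, (3,5) g=2 f=10, (3,6) g=1 f=10]; closed=[(2,1), (2,2), (2,3), (2,4), (2,5), (2,6)]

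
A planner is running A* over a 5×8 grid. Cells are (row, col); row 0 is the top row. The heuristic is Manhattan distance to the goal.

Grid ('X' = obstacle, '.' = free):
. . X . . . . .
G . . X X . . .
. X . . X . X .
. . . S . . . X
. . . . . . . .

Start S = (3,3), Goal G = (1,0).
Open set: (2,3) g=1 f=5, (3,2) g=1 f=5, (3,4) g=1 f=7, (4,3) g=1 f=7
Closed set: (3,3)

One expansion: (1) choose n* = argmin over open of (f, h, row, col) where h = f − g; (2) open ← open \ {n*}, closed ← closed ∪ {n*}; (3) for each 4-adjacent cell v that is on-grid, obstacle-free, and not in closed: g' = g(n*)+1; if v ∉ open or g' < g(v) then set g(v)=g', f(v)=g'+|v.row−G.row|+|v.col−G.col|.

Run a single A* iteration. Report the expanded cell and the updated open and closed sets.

expanded=(2,3); open=[(2,2) g=2 f=5, (3,2) g=1 f=5, (3,4) g=1 f=7, (4,3) g=1 f=7]; closed=[(2,3), (3,3)]

step 1: expand (2,3) (f=5, h=4) → closed; open now [(2,2) g=2 f=5, (3,2) g=1 f=5, (3,4) g=1 f=7, (4,3) g=1 f=7]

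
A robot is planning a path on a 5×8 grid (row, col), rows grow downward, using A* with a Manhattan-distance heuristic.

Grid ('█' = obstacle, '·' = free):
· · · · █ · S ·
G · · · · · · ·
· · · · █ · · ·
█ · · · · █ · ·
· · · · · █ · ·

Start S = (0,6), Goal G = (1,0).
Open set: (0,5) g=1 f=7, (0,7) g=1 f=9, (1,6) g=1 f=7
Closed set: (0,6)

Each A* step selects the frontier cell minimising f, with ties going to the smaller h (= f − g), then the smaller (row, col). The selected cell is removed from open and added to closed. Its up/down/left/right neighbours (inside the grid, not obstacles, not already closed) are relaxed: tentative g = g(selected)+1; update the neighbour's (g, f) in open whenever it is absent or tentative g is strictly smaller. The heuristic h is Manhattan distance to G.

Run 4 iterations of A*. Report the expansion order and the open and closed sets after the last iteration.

order=[(0,5) → (1,5) → (1,4) → (1,3)]; open=[(0,3) g=5 f=9, (0,7) g=1 f=9, (1,2) g=5 f=7, (1,6) g=1 f=7, (2,3) g=5 f=9, (2,5) g=3 f=9]; closed=[(0,5), (0,6), (1,3), (1,4), (1,5)]

step 1: expand (0,5) (f=7, h=6) → closed; open now [(0,7) g=1 f=9, (1,5) g=2 f=7, (1,6) g=1 f=7]
step 2: expand (1,5) (f=7, h=5) → closed; open now [(0,7) g=1 f=9, (1,4) g=3 f=7, (1,6) g=1 f=7, (2,5) g=3 f=9]
step 3: expand (1,4) (f=7, h=4) → closed; open now [(0,7) g=1 f=9, (1,3) g=4 f=7, (1,6) g=1 f=7, (2,5) g=3 f=9]
step 4: expand (1,3) (f=7, h=3) → closed; open now [(0,3) g=5 f=9, (0,7) g=1 f=9, (1,2) g=5 f=7, (1,6) g=1 f=7, (2,3) g=5 f=9, (2,5) g=3 f=9]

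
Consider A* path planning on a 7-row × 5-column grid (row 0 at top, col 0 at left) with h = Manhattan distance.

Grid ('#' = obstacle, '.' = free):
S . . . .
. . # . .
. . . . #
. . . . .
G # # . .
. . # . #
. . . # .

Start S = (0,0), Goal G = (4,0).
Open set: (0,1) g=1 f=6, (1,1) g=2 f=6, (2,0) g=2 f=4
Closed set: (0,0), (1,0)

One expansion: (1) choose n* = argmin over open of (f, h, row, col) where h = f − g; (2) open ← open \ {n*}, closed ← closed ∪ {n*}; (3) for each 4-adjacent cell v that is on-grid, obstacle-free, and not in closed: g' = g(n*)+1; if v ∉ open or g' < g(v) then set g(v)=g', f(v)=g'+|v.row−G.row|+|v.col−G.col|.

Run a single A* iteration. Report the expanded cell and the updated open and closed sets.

expanded=(2,0); open=[(0,1) g=1 f=6, (1,1) g=2 f=6, (2,1) g=3 f=6, (3,0) g=3 f=4]; closed=[(0,0), (1,0), (2,0)]

step 1: expand (2,0) (f=4, h=2) → closed; open now [(0,1) g=1 f=6, (1,1) g=2 f=6, (2,1) g=3 f=6, (3,0) g=3 f=4]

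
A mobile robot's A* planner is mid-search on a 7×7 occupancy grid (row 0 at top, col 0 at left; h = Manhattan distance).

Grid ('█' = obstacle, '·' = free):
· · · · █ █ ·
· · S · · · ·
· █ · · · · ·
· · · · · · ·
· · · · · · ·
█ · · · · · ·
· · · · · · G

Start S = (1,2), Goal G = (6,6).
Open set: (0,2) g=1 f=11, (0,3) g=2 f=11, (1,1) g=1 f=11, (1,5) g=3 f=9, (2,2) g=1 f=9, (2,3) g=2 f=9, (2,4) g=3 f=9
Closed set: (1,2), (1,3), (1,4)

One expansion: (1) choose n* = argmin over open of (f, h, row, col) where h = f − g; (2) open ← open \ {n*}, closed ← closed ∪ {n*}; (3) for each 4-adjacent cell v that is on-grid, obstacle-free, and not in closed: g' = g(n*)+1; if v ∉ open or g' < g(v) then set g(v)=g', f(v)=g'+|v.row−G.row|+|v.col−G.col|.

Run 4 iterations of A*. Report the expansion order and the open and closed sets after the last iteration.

order=[(1,5) → (1,6) → (2,6) → (3,6)]; open=[(0,2) g=1 f=11, (0,3) g=2 f=11, (0,6) g=5 f=11, (1,1) g=1 f=11, (2,2) g=1 f=9, (2,3) g=2 f=9, (2,4) g=3 f=9, (2,5) g=4 f=9, (3,5) g=7 f=11, (4,6) g=7 f=9]; closed=[(1,2), (1,3), (1,4), (1,5), (1,6), (2,6), (3,6)]

step 1: expand (1,5) (f=9, h=6) → closed; open now [(0,2) g=1 f=11, (0,3) g=2 f=11, (1,1) g=1 f=11, (1,6) g=4 f=9, (2,2) g=1 f=9, (2,3) g=2 f=9, (2,4) g=3 f=9, (2,5) g=4 f=9]
step 2: expand (1,6) (f=9, h=5) → closed; open now [(0,2) g=1 f=11, (0,3) g=2 f=11, (0,6) g=5 f=11, (1,1) g=1 f=11, (2,2) g=1 f=9, (2,3) g=2 f=9, (2,4) g=3 f=9, (2,5) g=4 f=9, (2,6) g=5 f=9]
step 3: expand (2,6) (f=9, h=4) → closed; open now [(0,2) g=1 f=11, (0,3) g=2 f=11, (0,6) g=5 f=11, (1,1) g=1 f=11, (2,2) g=1 f=9, (2,3) g=2 f=9, (2,4) g=3 f=9, (2,5) g=4 f=9, (3,6) g=6 f=9]
step 4: expand (3,6) (f=9, h=3) → closed; open now [(0,2) g=1 f=11, (0,3) g=2 f=11, (0,6) g=5 f=11, (1,1) g=1 f=11, (2,2) g=1 f=9, (2,3) g=2 f=9, (2,4) g=3 f=9, (2,5) g=4 f=9, (3,5) g=7 f=11, (4,6) g=7 f=9]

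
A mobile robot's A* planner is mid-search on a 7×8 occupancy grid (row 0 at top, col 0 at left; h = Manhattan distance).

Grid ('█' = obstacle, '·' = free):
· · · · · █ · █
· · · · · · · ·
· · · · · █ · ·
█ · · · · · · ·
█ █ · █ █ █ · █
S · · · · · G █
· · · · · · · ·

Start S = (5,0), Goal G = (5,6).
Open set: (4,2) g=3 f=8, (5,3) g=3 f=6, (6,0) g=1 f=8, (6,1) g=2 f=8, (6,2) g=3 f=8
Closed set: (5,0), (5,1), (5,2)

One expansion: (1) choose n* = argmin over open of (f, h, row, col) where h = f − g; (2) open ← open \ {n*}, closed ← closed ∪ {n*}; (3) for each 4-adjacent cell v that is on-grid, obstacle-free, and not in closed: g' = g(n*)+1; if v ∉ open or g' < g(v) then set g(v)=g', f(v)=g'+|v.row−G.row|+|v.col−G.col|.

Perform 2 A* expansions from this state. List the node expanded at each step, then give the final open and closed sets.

step 1: expand (5,3) (f=6, h=3) → closed; open now [(4,2) g=3 f=8, (5,4) g=4 f=6, (6,0) g=1 f=8, (6,1) g=2 f=8, (6,2) g=3 f=8, (6,3) g=4 f=8]
step 2: expand (5,4) (f=6, h=2) → closed; open now [(4,2) g=3 f=8, (5,5) g=5 f=6, (6,0) g=1 f=8, (6,1) g=2 f=8, (6,2) g=3 f=8, (6,3) g=4 f=8, (6,4) g=5 f=8]

order=[(5,3) → (5,4)]; open=[(4,2) g=3 f=8, (5,5) g=5 f=6, (6,0) g=1 f=8, (6,1) g=2 f=8, (6,2) g=3 f=8, (6,3) g=4 f=8, (6,4) g=5 f=8]; closed=[(5,0), (5,1), (5,2), (5,3), (5,4)]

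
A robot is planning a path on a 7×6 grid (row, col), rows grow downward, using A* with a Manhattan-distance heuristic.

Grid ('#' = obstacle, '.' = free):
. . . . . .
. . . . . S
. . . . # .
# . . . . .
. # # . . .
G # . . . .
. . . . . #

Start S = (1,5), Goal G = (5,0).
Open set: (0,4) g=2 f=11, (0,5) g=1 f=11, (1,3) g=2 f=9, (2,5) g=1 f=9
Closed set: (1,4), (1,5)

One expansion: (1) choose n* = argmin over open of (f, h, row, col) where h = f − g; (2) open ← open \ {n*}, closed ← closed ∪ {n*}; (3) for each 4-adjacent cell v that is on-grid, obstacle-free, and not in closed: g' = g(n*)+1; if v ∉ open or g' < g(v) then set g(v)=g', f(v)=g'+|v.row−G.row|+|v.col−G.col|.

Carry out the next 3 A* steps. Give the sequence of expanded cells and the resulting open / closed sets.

order=[(1,3) → (1,2) → (1,1)]; open=[(0,1) g=5 f=11, (0,2) g=4 f=11, (0,3) g=3 f=11, (0,4) g=2 f=11, (0,5) g=1 f=11, (1,0) g=5 f=9, (2,1) g=5 f=9, (2,2) g=4 f=9, (2,3) g=3 f=9, (2,5) g=1 f=9]; closed=[(1,1), (1,2), (1,3), (1,4), (1,5)]

step 1: expand (1,3) (f=9, h=7) → closed; open now [(0,3) g=3 f=11, (0,4) g=2 f=11, (0,5) g=1 f=11, (1,2) g=3 f=9, (2,3) g=3 f=9, (2,5) g=1 f=9]
step 2: expand (1,2) (f=9, h=6) → closed; open now [(0,2) g=4 f=11, (0,3) g=3 f=11, (0,4) g=2 f=11, (0,5) g=1 f=11, (1,1) g=4 f=9, (2,2) g=4 f=9, (2,3) g=3 f=9, (2,5) g=1 f=9]
step 3: expand (1,1) (f=9, h=5) → closed; open now [(0,1) g=5 f=11, (0,2) g=4 f=11, (0,3) g=3 f=11, (0,4) g=2 f=11, (0,5) g=1 f=11, (1,0) g=5 f=9, (2,1) g=5 f=9, (2,2) g=4 f=9, (2,3) g=3 f=9, (2,5) g=1 f=9]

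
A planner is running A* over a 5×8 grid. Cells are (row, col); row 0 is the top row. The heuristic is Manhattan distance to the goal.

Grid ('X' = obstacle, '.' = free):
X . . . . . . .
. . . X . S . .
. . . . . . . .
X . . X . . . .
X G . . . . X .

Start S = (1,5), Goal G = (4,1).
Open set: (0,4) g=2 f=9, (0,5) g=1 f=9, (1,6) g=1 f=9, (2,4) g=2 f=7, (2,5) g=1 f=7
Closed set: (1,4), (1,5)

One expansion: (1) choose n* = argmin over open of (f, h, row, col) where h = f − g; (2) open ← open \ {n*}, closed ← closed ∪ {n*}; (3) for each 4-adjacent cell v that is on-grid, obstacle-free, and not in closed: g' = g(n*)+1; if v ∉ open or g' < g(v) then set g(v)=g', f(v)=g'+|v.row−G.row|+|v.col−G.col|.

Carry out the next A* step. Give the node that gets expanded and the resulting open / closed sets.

step 1: expand (2,4) (f=7, h=5) → closed; open now [(0,4) g=2 f=9, (0,5) g=1 f=9, (1,6) g=1 f=9, (2,3) g=3 f=7, (2,5) g=1 f=7, (3,4) g=3 f=7]

expanded=(2,4); open=[(0,4) g=2 f=9, (0,5) g=1 f=9, (1,6) g=1 f=9, (2,3) g=3 f=7, (2,5) g=1 f=7, (3,4) g=3 f=7]; closed=[(1,4), (1,5), (2,4)]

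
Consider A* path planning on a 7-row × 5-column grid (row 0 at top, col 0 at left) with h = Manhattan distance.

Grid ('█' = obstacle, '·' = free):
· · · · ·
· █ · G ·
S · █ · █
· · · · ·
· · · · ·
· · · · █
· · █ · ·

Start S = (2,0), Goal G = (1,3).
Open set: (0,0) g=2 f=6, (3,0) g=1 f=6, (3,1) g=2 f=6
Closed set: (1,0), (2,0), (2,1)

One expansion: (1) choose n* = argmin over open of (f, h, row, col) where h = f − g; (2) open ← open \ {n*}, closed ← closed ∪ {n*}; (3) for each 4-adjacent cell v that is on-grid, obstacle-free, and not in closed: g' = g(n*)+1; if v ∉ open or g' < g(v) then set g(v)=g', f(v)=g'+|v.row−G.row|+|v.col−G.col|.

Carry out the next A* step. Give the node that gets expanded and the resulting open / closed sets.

expanded=(0,0); open=[(0,1) g=3 f=6, (3,0) g=1 f=6, (3,1) g=2 f=6]; closed=[(0,0), (1,0), (2,0), (2,1)]

step 1: expand (0,0) (f=6, h=4) → closed; open now [(0,1) g=3 f=6, (3,0) g=1 f=6, (3,1) g=2 f=6]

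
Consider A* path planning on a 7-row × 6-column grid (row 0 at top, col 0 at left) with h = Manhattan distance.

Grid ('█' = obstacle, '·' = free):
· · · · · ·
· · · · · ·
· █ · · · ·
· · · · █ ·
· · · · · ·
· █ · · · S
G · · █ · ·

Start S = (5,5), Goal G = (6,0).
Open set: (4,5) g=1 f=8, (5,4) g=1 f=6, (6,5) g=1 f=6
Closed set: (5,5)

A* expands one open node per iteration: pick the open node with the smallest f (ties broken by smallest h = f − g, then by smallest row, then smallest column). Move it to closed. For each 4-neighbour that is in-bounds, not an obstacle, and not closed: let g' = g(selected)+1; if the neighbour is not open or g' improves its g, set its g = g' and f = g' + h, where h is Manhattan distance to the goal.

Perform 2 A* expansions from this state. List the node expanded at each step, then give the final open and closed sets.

order=[(5,4) → (5,3)]; open=[(4,3) g=3 f=8, (4,4) g=2 f=8, (4,5) g=1 f=8, (5,2) g=3 f=6, (6,4) g=2 f=6, (6,5) g=1 f=6]; closed=[(5,3), (5,4), (5,5)]

step 1: expand (5,4) (f=6, h=5) → closed; open now [(4,4) g=2 f=8, (4,5) g=1 f=8, (5,3) g=2 f=6, (6,4) g=2 f=6, (6,5) g=1 f=6]
step 2: expand (5,3) (f=6, h=4) → closed; open now [(4,3) g=3 f=8, (4,4) g=2 f=8, (4,5) g=1 f=8, (5,2) g=3 f=6, (6,4) g=2 f=6, (6,5) g=1 f=6]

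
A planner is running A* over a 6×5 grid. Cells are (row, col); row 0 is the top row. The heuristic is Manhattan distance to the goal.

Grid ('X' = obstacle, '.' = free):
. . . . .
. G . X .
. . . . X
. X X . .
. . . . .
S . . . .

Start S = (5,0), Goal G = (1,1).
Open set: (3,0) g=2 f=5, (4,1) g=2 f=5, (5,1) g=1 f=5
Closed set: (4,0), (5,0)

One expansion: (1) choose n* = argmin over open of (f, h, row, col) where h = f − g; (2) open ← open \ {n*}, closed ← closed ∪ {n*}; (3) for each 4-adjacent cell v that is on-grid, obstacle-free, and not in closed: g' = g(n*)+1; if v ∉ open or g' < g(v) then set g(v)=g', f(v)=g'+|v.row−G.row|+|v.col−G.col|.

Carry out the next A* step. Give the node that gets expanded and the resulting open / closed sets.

step 1: expand (3,0) (f=5, h=3) → closed; open now [(2,0) g=3 f=5, (4,1) g=2 f=5, (5,1) g=1 f=5]

expanded=(3,0); open=[(2,0) g=3 f=5, (4,1) g=2 f=5, (5,1) g=1 f=5]; closed=[(3,0), (4,0), (5,0)]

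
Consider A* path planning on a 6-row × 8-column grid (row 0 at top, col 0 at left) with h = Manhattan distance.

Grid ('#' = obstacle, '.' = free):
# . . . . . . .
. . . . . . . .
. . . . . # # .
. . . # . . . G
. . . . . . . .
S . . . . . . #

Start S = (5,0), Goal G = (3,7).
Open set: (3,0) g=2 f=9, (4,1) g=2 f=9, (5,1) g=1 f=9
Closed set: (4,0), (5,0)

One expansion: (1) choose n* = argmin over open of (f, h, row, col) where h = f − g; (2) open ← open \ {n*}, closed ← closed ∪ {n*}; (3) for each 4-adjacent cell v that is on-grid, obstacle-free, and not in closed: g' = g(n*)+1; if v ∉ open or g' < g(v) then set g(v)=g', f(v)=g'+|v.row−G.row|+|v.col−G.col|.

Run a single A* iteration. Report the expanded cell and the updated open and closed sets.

expanded=(3,0); open=[(2,0) g=3 f=11, (3,1) g=3 f=9, (4,1) g=2 f=9, (5,1) g=1 f=9]; closed=[(3,0), (4,0), (5,0)]

step 1: expand (3,0) (f=9, h=7) → closed; open now [(2,0) g=3 f=11, (3,1) g=3 f=9, (4,1) g=2 f=9, (5,1) g=1 f=9]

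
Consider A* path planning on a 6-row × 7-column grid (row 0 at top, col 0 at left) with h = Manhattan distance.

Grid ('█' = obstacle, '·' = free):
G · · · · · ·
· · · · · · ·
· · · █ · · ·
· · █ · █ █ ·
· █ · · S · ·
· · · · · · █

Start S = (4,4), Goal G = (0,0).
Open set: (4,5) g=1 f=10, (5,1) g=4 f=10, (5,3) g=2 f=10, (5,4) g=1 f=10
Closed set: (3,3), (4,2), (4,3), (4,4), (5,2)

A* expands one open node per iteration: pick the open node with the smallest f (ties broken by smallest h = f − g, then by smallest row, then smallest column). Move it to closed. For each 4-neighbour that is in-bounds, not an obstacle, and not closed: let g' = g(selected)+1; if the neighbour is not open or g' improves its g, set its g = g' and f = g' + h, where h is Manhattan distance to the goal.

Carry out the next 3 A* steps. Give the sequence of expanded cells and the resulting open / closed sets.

order=[(5,1) → (5,0) → (4,0)]; open=[(3,0) g=7 f=10, (4,5) g=1 f=10, (5,3) g=2 f=10, (5,4) g=1 f=10]; closed=[(3,3), (4,0), (4,2), (4,3), (4,4), (5,0), (5,1), (5,2)]

step 1: expand (5,1) (f=10, h=6) → closed; open now [(4,5) g=1 f=10, (5,0) g=5 f=10, (5,3) g=2 f=10, (5,4) g=1 f=10]
step 2: expand (5,0) (f=10, h=5) → closed; open now [(4,0) g=6 f=10, (4,5) g=1 f=10, (5,3) g=2 f=10, (5,4) g=1 f=10]
step 3: expand (4,0) (f=10, h=4) → closed; open now [(3,0) g=7 f=10, (4,5) g=1 f=10, (5,3) g=2 f=10, (5,4) g=1 f=10]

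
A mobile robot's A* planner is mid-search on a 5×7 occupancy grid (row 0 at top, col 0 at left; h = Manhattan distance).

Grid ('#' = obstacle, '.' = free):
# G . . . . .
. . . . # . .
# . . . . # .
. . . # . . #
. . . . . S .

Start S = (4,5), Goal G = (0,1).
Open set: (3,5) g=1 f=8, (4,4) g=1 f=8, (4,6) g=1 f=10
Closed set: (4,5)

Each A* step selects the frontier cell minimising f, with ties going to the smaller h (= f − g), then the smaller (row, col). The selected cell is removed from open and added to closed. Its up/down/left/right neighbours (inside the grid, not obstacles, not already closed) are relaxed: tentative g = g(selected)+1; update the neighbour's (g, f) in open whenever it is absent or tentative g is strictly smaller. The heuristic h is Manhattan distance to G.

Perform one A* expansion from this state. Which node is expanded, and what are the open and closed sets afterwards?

step 1: expand (3,5) (f=8, h=7) → closed; open now [(3,4) g=2 f=8, (4,4) g=1 f=8, (4,6) g=1 f=10]

expanded=(3,5); open=[(3,4) g=2 f=8, (4,4) g=1 f=8, (4,6) g=1 f=10]; closed=[(3,5), (4,5)]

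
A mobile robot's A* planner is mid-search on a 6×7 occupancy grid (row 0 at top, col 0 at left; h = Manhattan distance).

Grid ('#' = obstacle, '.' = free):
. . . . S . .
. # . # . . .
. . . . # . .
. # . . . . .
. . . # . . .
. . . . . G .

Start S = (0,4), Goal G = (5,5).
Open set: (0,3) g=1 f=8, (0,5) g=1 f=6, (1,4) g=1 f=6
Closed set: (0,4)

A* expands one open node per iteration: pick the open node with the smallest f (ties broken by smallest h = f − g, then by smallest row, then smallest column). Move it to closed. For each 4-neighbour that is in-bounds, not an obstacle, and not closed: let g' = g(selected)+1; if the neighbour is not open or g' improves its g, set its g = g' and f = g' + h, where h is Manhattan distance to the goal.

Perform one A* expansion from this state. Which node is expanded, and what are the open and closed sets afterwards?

step 1: expand (0,5) (f=6, h=5) → closed; open now [(0,3) g=1 f=8, (0,6) g=2 f=8, (1,4) g=1 f=6, (1,5) g=2 f=6]

expanded=(0,5); open=[(0,3) g=1 f=8, (0,6) g=2 f=8, (1,4) g=1 f=6, (1,5) g=2 f=6]; closed=[(0,4), (0,5)]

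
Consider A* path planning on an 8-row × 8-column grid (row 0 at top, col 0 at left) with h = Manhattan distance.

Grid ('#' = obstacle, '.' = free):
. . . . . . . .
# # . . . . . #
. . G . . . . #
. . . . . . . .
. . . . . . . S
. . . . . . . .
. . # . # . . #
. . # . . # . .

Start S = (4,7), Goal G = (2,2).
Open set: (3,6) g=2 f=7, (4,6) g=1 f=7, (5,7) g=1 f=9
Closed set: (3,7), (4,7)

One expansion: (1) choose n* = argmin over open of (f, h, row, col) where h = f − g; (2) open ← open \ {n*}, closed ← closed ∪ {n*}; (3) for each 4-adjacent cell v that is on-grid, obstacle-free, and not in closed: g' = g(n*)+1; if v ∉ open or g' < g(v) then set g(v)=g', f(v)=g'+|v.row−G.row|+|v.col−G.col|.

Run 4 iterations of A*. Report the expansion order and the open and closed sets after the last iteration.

step 1: expand (3,6) (f=7, h=5) → closed; open now [(2,6) g=3 f=7, (3,5) g=3 f=7, (4,6) g=1 f=7, (5,7) g=1 f=9]
step 2: expand (2,6) (f=7, h=4) → closed; open now [(1,6) g=4 f=9, (2,5) g=4 f=7, (3,5) g=3 f=7, (4,6) g=1 f=7, (5,7) g=1 f=9]
step 3: expand (2,5) (f=7, h=3) → closed; open now [(1,5) g=5 f=9, (1,6) g=4 f=9, (2,4) g=5 f=7, (3,5) g=3 f=7, (4,6) g=1 f=7, (5,7) g=1 f=9]
step 4: expand (2,4) (f=7, h=2) → closed; open now [(1,4) g=6 f=9, (1,5) g=5 f=9, (1,6) g=4 f=9, (2,3) g=6 f=7, (3,4) g=6 f=9, (3,5) g=3 f=7, (4,6) g=1 f=7, (5,7) g=1 f=9]

order=[(3,6) → (2,6) → (2,5) → (2,4)]; open=[(1,4) g=6 f=9, (1,5) g=5 f=9, (1,6) g=4 f=9, (2,3) g=6 f=7, (3,4) g=6 f=9, (3,5) g=3 f=7, (4,6) g=1 f=7, (5,7) g=1 f=9]; closed=[(2,4), (2,5), (2,6), (3,6), (3,7), (4,7)]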